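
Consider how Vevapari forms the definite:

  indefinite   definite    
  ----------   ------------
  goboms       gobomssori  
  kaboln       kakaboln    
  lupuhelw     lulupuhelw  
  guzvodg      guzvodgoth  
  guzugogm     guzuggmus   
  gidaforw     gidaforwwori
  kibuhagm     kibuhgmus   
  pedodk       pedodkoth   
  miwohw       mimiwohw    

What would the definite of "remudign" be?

"remudign" has second-to-last letter 'g'. The stems whose second-to-last letter is 'g' (guzugogm → guzuggmus, kibuhagm → kibuhgmus) delete the last vowel and add -us.
The other patterns: stems whose second-to-last letter is 'm' or 'r' double the final consonant and add -ori; stems whose second-to-last letter is 'd' add -oth; stems whose second-to-last letter is 'h' or 'l' repeat the first consonant+vowel as a prefix.
So remudign → remudgnus.

remudgnus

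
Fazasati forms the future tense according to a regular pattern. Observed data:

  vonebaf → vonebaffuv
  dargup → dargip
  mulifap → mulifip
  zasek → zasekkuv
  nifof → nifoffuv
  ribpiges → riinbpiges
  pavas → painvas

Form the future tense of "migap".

migip

pavas and mulifap both have last vowel 'a' yet inflect differently (painvas, mulifip), so the last vowel is not what conditions the rule; the final letter is.
"migap" ends in -p. The stems ending in -p (mulifap → mulifip, dargup → dargip) change the last vowel to 'i'.
So migap → migip.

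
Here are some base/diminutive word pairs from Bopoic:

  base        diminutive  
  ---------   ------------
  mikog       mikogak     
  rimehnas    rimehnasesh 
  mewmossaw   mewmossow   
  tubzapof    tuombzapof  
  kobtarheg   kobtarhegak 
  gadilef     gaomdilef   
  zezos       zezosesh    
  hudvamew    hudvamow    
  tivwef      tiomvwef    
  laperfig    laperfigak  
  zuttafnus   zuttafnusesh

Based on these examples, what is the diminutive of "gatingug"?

"gatingug" ends in -g. The stems ending in -g (laperfig → laperfigak, kobtarheg → kobtarhegak, mikog → mikogak) add -ak.
The other patterns: stems ending in -s add -esh; stems ending in -f insert -om- after the first vowel; stems ending in -w change the last vowel to 'o'.
So gatingug → gatingugak.

gatingugak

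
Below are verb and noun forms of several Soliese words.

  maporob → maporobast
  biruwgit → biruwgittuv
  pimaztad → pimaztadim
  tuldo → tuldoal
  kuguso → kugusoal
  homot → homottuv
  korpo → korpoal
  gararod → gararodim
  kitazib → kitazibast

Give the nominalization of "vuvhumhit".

korpo and maporob both have last vowel 'o' yet inflect differently (korpoal, maporobast), so the last vowel is not what conditions the rule; the final letter is.
"vuvhumhit" ends in -t. The stems ending in -t (biruwgit → biruwgittuv, homot → homottuv) double the final consonant and add -uv.
So vuvhumhit → vuvhumhittuv.

vuvhumhittuv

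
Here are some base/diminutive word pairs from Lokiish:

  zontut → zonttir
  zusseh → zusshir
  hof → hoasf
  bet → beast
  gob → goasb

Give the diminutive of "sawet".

sawtir

zontut and bet both end in -t yet inflect differently (zonttir, beast), so the final letter is not what conditions the rule; the number of vowels is.
"sawet" has 2 vowels. The stems with 2 vowels (zontut → zonttir, zusseh → zusshir) delete the last vowel and add -ir.
So sawet → sawtir.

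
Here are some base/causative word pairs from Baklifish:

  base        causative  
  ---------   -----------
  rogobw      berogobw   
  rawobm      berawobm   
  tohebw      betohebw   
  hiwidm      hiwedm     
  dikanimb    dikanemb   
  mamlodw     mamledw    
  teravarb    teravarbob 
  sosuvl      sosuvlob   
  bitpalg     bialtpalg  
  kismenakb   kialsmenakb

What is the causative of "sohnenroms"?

"sohnenroms" has second-to-last letter 'm'. The one such stem in the data (dikanimb → dikanemb) changes the last vowel to 'e' (as do hiwidm, mamlodw), so the same rule applies.
So sohnenroms → sohnenrems.

sohnenrems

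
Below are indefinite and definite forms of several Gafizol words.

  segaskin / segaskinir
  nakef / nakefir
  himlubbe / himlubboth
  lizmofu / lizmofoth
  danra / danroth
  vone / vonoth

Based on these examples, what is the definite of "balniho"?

himlubbe and nakef both have last vowel 'e' yet inflect differently (himlubboth, nakefir), so the last vowel is not what conditions the rule; whether the stem ends in a vowel or a consonant is.
"balniho" ends in a vowel. The stems ending in a vowel (himlubbe → himlubboth, lizmofu → lizmofoth, vone → vonoth) drop the final letter and add -oth.
So balniho → balnihoth.

balnihoth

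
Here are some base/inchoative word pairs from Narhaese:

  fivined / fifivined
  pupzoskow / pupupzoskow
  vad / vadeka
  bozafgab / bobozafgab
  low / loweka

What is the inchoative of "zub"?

pupzoskow and low both end in -w yet inflect differently (pupupzoskow, loweka), so the final letter is not what conditions the rule; the number of vowels is.
"zub" has 1 vowel. The stems with 1 vowel (low → loweka, vad → vadeka) add -eka.
The other pattern: stems with 3 vowels repeat the first consonant+vowel as a prefix.
So zub → zubeka.

zubeka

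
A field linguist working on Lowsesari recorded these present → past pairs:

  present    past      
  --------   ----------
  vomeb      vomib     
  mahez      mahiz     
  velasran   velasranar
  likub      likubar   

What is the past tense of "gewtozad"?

gewtozadar

vomeb and likub both end in -b yet inflect differently (vomib, likubar), so the final letter is not what conditions the rule; the last vowel is.
"gewtozad" has last vowel 'a'. The one such stem in the data (velasran → velasranar) adds -ar, so the same rule applies.
The other pattern: stems whose last vowel is 'e' change the last vowel to 'i'.
So gewtozad → gewtozadar.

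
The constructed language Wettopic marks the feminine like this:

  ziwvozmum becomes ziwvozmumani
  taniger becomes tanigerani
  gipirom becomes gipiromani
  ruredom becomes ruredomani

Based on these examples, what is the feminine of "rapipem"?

Every pair shown (ziwvozmum → ziwvozmumani, taniger → tanigerani, gipirom → gipiromani, …) follows the same rule: add -ani.
So rapipem → rapipemani.

rapipemani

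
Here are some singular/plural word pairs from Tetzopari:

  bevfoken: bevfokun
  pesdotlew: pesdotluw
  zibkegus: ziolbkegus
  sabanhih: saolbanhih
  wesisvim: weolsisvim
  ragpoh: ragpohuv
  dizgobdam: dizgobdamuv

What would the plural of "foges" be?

fogus

"foges" has last vowel 'e'. The stems whose last vowel is 'e' (bevfoken → bevfokun, pesdotlew → pesdotluw) change the last vowel to 'u'.
The other patterns: stems whose last vowel is 'i' or 'u' insert -ol- after the first vowel; stems whose last vowel is 'a' or 'o' add -uv.
So foges → fogus.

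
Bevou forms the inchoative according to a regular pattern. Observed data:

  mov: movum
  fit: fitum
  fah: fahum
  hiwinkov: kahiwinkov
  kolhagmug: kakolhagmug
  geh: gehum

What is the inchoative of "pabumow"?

mov and hiwinkov both end in -v yet inflect differently (movum, kahiwinkov), so the final letter is not what conditions the rule; the number of vowels is.
"pabumow" has 3 vowels. The stems with 3 vowels (hiwinkov → kahiwinkov, kolhagmug → kakolhagmug) add the prefix ka-.
The other pattern: stems with 1 vowel add -um.
So pabumow → kapabumow.

kapabumow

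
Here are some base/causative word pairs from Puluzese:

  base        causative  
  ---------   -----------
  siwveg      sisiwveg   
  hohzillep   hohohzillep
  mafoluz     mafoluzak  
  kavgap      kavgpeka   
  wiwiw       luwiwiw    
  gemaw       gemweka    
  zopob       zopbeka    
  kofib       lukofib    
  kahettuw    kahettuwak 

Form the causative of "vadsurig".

wiwiw and kahettuw both end in -w yet inflect differently (luwiwiw, kahettuwak), so the final letter is not what conditions the rule; the last vowel is.
"vadsurig" has last vowel 'i'. The stems whose last vowel is 'i' (wiwiw → luwiwiw, kofib → lukofib) add the prefix lu-.
The other patterns: stems whose last vowel is 'e' repeat the first consonant+vowel as a prefix; stems whose last vowel is 'u' add -ak; stems whose last vowel is 'a' or 'o' delete the last vowel and add -eka.
So vadsurig → luvadsurig.

luvadsurig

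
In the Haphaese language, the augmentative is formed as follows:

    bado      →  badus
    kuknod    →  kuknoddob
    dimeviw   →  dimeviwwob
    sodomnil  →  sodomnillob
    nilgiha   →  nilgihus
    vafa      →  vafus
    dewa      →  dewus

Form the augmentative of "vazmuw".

vazmuwwob

bado and kuknod both have last vowel 'o' yet inflect differently (badus, kuknoddob), so the last vowel is not what conditions the rule; whether the stem ends in a vowel or a consonant is.
"vazmuw" ends in a consonant. The stems ending in a consonant (sodomnil → sodomnillob, kuknod → kuknoddob, dimeviw → dimeviwwob) double the final consonant and add -ob.
The other pattern: stems ending in a vowel drop the final letter and add -us.
So vazmuw → vazmuwwob.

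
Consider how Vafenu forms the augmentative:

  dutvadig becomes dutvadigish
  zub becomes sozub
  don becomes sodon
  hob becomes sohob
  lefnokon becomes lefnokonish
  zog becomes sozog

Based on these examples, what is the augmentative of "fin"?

sofin

zog and dutvadig both end in -g yet inflect differently (sozog, dutvadigish), so the final letter is not what conditions the rule; the number of vowels is.
"fin" has 1 vowel. The stems with 1 vowel (don → sodon, zub → sozub, zog → sozog) add the prefix so-.
The other pattern: stems with 3 vowels add -ish.
So fin → sofin.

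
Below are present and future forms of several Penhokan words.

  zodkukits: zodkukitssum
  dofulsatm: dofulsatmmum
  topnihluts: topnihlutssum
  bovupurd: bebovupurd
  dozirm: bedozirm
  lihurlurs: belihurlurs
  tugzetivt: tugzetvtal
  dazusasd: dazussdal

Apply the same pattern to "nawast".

dofulsatm and dozirm both end in -m yet inflect differently (dofulsatmmum, bedozirm), so the final letter is not what conditions the rule; the second-to-last letter is.
"nawast" has second-to-last letter 's'. The one such stem in the data (dazusasd → dazussdal) deletes the last vowel and adds -al (as does tugzetivt), so the same rule applies.
The other patterns: stems whose second-to-last letter is 't' double the final consonant and add -um; stems whose second-to-last letter is 'r' add the prefix be-.
So nawast → nawstal.

nawstal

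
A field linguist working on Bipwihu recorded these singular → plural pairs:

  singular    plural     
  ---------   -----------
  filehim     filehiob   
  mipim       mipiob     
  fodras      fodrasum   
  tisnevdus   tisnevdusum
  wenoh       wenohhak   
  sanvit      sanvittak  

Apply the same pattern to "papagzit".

papagzittak

"papagzit" ends in -t. The one such stem in the data (sanvit → sanvittak) doubles the final consonant and adds -ak (as does wenoh), so the same rule applies.
The other patterns: stems ending in -m drop the final letter and add -ob; stems ending in -s add -um.
So papagzit → papagzittak.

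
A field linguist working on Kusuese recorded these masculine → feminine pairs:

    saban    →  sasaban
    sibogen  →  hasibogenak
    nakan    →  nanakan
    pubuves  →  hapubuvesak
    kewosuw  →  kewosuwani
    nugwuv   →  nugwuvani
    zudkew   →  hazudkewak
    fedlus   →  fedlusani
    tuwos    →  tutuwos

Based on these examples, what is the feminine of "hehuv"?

tuwos and fedlus both end in -s yet inflect differently (tutuwos, fedlusani), so the final letter is not what conditions the rule; the last vowel is.
"hehuv" has last vowel 'u'. The stems whose last vowel is 'u' (nugwuv → nugwuvani, fedlus → fedlusani, kewosuw → kewosuwani) add -ani.
So hehuv → hehuvani.

hehuvani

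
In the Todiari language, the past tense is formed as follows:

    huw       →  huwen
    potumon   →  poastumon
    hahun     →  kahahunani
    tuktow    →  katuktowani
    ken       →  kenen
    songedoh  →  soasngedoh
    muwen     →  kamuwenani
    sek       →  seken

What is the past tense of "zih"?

zihen

"zih" has 1 vowel. The stems with 1 vowel (ken → kenen, sek → seken, huw → huwen) add -en.
So zih → zihen.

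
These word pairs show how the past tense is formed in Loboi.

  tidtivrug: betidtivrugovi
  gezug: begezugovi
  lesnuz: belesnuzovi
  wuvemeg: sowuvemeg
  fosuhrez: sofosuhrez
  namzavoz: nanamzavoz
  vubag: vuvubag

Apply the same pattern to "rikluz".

tidtivrug and wuvemeg both end in -g yet inflect differently (betidtivrugovi, sowuvemeg), so the final letter is not what conditions the rule; the last vowel is.
"rikluz" has last vowel 'u'. The stems whose last vowel is 'u' (tidtivrug → betidtivrugovi, gezug → begezugovi, lesnuz → belesnuzovi) add be- … -ovi around the stem.
The other patterns: stems whose last vowel is 'e' add the prefix so-; stems whose last vowel is 'a' or 'o' repeat the first consonant+vowel as a prefix.
So rikluz → berikluzovi.

berikluzovi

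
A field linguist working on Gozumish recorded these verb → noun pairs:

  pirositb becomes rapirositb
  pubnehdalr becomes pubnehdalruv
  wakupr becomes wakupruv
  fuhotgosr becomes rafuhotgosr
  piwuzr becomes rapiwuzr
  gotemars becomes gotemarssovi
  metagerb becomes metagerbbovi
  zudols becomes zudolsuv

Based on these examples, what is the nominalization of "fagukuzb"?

rafagukuzb

"fagukuzb" has second-to-last letter 'z'. The one such stem in the data (piwuzr → rapiwuzr) adds the prefix ra-, so the same rule applies.
The other patterns: stems whose second-to-last letter is 'r' double the final consonant and add -ovi; stems whose second-to-last letter is 'l' or 'p' add -uv.
So fagukuzb → rafagukuzb.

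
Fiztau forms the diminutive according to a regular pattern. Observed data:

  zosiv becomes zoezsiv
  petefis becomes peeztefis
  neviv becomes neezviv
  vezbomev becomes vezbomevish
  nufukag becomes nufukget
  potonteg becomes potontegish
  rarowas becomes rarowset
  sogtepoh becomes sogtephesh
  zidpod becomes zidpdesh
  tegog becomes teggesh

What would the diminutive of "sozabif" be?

soezzabif

rarowas and petefis both end in -s yet inflect differently (rarowset, peeztefis), so the final letter is not what conditions the rule; the last vowel is.
"sozabif" has last vowel 'i'. The stems whose last vowel is 'i' (neviv → neezviv, petefis → peeztefis, zosiv → zoezsiv) insert -ez- after the first vowel.
The other patterns: stems whose last vowel is 'a' delete the last vowel and add -et; stems whose last vowel is 'e' add -ish; stems whose last vowel is 'o' delete the last vowel and add -esh.
So sozabif → soezzabif.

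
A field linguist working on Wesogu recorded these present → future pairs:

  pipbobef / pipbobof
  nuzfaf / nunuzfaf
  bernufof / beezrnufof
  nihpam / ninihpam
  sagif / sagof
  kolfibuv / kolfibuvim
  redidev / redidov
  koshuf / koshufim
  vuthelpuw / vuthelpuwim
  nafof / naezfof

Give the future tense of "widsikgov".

redidev and kolfibuv both end in -v yet inflect differently (redidov, kolfibuvim), so the final letter is not what conditions the rule; the last vowel is.
"widsikgov" has last vowel 'o'. The stems whose last vowel is 'o' (bernufof → beezrnufof, nafof → naezfof) insert -ez- after the first vowel.
So widsikgov → wiezdsikgov.

wiezdsikgov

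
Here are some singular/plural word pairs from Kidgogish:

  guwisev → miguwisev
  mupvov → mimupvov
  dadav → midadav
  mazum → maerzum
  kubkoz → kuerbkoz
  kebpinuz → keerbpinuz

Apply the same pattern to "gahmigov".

mupvov and kubkoz both have last vowel 'o' yet inflect differently (mimupvov, kuerbkoz), so the last vowel is not what conditions the rule; the final letter is.
"gahmigov" ends in -v. The stems ending in -v (guwisev → miguwisev, mupvov → mimupvov, dadav → midadav) add the prefix mi-.
So gahmigov → migahmigov.

migahmigov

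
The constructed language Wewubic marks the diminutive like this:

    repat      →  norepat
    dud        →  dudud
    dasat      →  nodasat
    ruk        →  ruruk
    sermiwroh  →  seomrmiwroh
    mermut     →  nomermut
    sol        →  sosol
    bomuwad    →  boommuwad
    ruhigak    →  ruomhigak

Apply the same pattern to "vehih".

dud and bomuwad both end in -d yet inflect differently (dudud, boommuwad), so the final letter is not what conditions the rule; the number of vowels is.
"vehih" has 2 vowels. The stems with 2 vowels (mermut → nomermut, dasat → nodasat, repat → norepat) add the prefix no-.
The other patterns: stems with 1 vowel repeat the first consonant+vowel as a prefix; stems with 3 vowels insert -om- after the first vowel.
So vehih → novehih.

novehih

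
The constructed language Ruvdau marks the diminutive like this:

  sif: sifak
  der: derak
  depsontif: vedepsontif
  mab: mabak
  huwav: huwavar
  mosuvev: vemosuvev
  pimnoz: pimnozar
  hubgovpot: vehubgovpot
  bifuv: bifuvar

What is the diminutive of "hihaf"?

"hihaf" has 2 vowels. The stems with 2 vowels (pimnoz → pimnozar, huwav → huwavar, bifuv → bifuvar) add -ar.
The other patterns: stems with 1 vowel add -ak; stems with 3 vowels add the prefix ve-.
So hihaf → hihafar.

hihafar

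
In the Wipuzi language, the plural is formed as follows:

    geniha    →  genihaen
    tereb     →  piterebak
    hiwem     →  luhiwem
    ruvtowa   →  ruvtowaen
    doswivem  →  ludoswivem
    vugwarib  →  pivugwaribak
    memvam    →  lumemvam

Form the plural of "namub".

tereb and doswivem both have last vowel 'e' yet inflect differently (piterebak, ludoswivem), so the last vowel is not what conditions the rule; the final letter is.
"namub" ends in -b. The stems ending in -b (tereb → piterebak, vugwarib → pivugwaribak) add pi- … -ak around the stem.
So namub → pinamubak.

pinamubak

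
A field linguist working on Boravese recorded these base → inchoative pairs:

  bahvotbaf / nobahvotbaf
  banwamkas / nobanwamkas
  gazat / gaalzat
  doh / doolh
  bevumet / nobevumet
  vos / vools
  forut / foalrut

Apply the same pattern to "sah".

saolh

"sah" has 1 vowel. The stems with 1 vowel (doh → doolh, vos → vools) insert -ol- after the first vowel.
The other patterns: stems with 2 vowels insert -al- after the first vowel; stems with 3 vowels add the prefix no-.
So sah → saolh.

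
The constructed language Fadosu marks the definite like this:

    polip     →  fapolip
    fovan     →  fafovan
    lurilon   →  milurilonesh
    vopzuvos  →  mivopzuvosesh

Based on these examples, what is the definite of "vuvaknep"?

mivuvaknepesh

fovan and lurilon both end in -n yet inflect differently (fafovan, milurilonesh), so the final letter is not what conditions the rule; the number of vowels is.
"vuvaknep" has 3 vowels. The stems with 3 vowels (lurilon → milurilonesh, vopzuvos → mivopzuvosesh) add mi- … -esh around the stem.
So vuvaknep → mivuvaknepesh.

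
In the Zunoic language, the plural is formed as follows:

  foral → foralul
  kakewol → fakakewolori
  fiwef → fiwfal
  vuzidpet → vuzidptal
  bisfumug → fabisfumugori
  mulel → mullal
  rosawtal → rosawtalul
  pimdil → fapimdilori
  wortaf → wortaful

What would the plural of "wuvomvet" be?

wuvomvtal

mulel and rosawtal both end in -l yet inflect differently (mullal, rosawtalul), so the final letter is not what conditions the rule; the last vowel is.
"wuvomvet" has last vowel 'e'. The stems whose last vowel is 'e' (mulel → mullal, fiwef → fiwfal, vuzidpet → vuzidptal) delete the last vowel and add -al.
So wuvomvet → wuvomvtal.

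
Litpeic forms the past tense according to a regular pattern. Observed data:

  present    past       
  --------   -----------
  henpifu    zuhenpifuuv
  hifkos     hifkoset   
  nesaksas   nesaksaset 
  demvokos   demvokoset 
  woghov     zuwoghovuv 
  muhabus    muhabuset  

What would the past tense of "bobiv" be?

zubobivuv

demvokos and woghov both have last vowel 'o' yet inflect differently (demvokoset, zuwoghovuv), so the last vowel is not what conditions the rule; the final letter is.
"bobiv" ends in -v. The one such stem in the data (woghov → zuwoghovuv) adds zu- … -uv around the stem, so the same rule applies.
The other pattern: stems ending in -s add -et.
So bobiv → zubobivuv.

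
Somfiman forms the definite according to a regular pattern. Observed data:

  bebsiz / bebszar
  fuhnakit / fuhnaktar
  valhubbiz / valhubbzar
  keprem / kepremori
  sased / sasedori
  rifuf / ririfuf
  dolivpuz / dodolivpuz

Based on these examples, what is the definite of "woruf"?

woworuf

bebsiz and dolivpuz both end in -z yet inflect differently (bebszar, dodolivpuz), so the final letter is not what conditions the rule; the last vowel is.
"woruf" has last vowel 'u'. The stems whose last vowel is 'u' (rifuf → ririfuf, dolivpuz → dodolivpuz) repeat the first consonant+vowel as a prefix.
So woruf → woworuf.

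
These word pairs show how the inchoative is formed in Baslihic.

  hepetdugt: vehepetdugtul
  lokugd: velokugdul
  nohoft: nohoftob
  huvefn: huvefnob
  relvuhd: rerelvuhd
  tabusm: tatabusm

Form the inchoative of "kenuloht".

"kenuloht" has second-to-last letter 'h'. The one such stem in the data (relvuhd → rerelvuhd) repeats the first consonant+vowel as a prefix (as does tabusm), so the same rule applies.
The other patterns: stems whose second-to-last letter is 'g' add ve- … -ul around the stem; stems whose second-to-last letter is 'f' add -ob.
So kenuloht → kekenuloht.

kekenuloht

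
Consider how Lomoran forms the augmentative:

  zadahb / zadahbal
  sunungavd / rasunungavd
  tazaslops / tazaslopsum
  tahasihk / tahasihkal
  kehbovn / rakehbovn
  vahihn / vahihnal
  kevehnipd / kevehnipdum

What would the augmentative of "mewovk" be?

ramewovk

"mewovk" has second-to-last letter 'v'. The stems whose second-to-last letter is 'v' (sunungavd → rasunungavd, kehbovn → rakehbovn) add the prefix ra-.
So mewovk → ramewovk.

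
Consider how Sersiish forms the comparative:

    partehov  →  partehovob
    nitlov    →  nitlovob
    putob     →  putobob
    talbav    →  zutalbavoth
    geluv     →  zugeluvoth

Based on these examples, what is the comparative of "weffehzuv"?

zuweffehzuvoth

partehov and talbav both end in -v yet inflect differently (partehovob, zutalbavoth), so the final letter is not what conditions the rule; the last vowel is.
"weffehzuv" has last vowel 'u'. The one such stem in the data (geluv → zugeluvoth) adds zu- … -oth around the stem, so the same rule applies.
The other pattern: stems whose last vowel is 'o' add -ob.
So weffehzuv → zuweffehzuvoth.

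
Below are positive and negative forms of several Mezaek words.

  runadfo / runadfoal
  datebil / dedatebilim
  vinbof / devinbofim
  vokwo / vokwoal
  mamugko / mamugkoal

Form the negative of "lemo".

lemoal

mamugko and vinbof both have last vowel 'o' yet inflect differently (mamugkoal, devinbofim), so the last vowel is not what conditions the rule; the final letter is.
"lemo" ends in -o. The stems ending in -o (mamugko → mamugkoal, runadfo → runadfoal, vokwo → vokwoal) add -al.
So lemo → lemoal.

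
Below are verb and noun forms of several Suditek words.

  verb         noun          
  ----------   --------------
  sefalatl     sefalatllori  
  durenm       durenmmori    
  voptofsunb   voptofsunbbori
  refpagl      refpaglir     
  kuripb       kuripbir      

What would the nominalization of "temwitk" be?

sefalatl and refpagl both end in -l yet inflect differently (sefalatllori, refpaglir), so the final letter is not what conditions the rule; the second-to-last letter is.
"temwitk" has second-to-last letter 't'. The one such stem in the data (sefalatl → sefalatllori) doubles the final consonant and adds -ori (as do durenm, voptofsunb), so the same rule applies.
The other pattern: stems whose second-to-last letter is 'g' or 'p' add -ir.
So temwitk → temwitkkori.

temwitkkori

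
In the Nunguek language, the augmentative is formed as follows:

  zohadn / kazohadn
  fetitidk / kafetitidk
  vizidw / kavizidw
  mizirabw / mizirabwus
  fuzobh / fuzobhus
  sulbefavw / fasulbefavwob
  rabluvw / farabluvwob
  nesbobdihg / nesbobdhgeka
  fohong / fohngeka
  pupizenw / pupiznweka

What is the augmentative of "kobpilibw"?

vizidw and mizirabw both end in -w yet inflect differently (kavizidw, mizirabwus), so the final letter is not what conditions the rule; the second-to-last letter is.
"kobpilibw" has second-to-last letter 'b'. The stems whose second-to-last letter is 'b' (mizirabw → mizirabwus, fuzobh → fuzobhus) add -us.
The other patterns: stems whose second-to-last letter is 'd' add the prefix ka-; stems whose second-to-last letter is 'v' add fa- … -ob around the stem; stems whose second-to-last letter is 'h' or 'n' delete the last vowel and add -eka.
So kobpilibw → kobpilibwus.

kobpilibwus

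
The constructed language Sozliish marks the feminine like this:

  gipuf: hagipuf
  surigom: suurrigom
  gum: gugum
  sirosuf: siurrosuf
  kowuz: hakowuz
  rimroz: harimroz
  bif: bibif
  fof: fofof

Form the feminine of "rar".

bif and gipuf both end in -f yet inflect differently (bibif, hagipuf), so the final letter is not what conditions the rule; the number of vowels is.
"rar" has 1 vowel. The stems with 1 vowel (gum → gugum, bif → bibif, fof → fofof) repeat the first consonant+vowel as a prefix.
So rar → rarar.

rarar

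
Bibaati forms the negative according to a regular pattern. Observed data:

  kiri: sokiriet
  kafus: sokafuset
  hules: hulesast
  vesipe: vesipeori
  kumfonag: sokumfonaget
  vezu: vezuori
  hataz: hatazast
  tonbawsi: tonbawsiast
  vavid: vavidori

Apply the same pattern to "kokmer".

sokokmeret

kafus and hules both end in -s yet inflect differently (sokafuset, hulesast), so the final letter is not what conditions the rule; the first letter is.
"kokmer" begins with k-. The stems beginning with k- (kiri → sokiriet, kafus → sokafuset, kumfonag → sokumfonaget) add so- … -et around the stem.
So kokmer → sokokmeret.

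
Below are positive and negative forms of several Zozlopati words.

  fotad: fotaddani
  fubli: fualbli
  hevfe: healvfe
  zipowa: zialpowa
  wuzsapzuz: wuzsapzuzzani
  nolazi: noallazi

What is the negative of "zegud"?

fotad and zipowa both have last vowel 'a' yet inflect differently (fotaddani, zialpowa), so the last vowel is not what conditions the rule; whether the stem ends in a vowel or a consonant is.
"zegud" ends in a consonant. The stems ending in a consonant (wuzsapzuz → wuzsapzuzzani, fotad → fotaddani) double the final consonant and add -ani.
So zegud → zeguddani.

zeguddani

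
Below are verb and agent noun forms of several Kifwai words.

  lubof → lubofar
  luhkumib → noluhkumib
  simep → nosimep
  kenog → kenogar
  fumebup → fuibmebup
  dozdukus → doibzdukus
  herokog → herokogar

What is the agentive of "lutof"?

fumebup and simep both end in -p yet inflect differently (fuibmebup, nosimep), so the final letter is not what conditions the rule; the last vowel is.
"lutof" has last vowel 'o'. The stems whose last vowel is 'o' (lubof → lubofar, kenog → kenogar, herokog → herokogar) add -ar.
The other patterns: stems whose last vowel is 'u' insert -ib- after the first vowel; stems whose last vowel is 'e' or 'i' add the prefix no-.
So lutof → lutofar.

lutofar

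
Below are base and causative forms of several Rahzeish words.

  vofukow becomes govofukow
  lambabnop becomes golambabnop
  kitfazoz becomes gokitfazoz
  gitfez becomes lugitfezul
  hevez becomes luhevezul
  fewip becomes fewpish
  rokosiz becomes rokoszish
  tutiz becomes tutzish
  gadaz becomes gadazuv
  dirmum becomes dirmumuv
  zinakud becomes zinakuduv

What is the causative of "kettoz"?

"kettoz" has last vowel 'o'. The stems whose last vowel is 'o' (vofukow → govofukow, lambabnop → golambabnop, kitfazoz → gokitfazoz) add the prefix go-.
So kettoz → gokettoz.

gokettoz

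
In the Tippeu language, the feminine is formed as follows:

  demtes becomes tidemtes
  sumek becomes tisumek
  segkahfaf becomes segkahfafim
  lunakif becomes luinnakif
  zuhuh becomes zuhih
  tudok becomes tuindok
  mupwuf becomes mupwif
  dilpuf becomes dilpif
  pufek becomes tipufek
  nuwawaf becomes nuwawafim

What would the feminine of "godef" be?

tigodef

nuwawaf and dilpuf both end in -f yet inflect differently (nuwawafim, dilpif), so the final letter is not what conditions the rule; the last vowel is.
"godef" has last vowel 'e'. The stems whose last vowel is 'e' (sumek → tisumek, pufek → tipufek, demtes → tidemtes) add the prefix ti-.
The other patterns: stems whose last vowel is 'a' add -im; stems whose last vowel is 'u' change the last vowel to 'i'; stems whose last vowel is 'i' or 'o' insert -in- after the first vowel.
So godef → tigodef.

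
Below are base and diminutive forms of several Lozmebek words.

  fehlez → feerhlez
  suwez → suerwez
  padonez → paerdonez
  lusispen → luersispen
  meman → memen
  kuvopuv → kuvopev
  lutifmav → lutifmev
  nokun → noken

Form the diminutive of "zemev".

lusispen and meman both end in -n yet inflect differently (luersispen, memen), so the final letter is not what conditions the rule; the last vowel is.
"zemev" has last vowel 'e'. The stems whose last vowel is 'e' (fehlez → feerhlez, suwez → suerwez, padonez → paerdonez) insert -er- after the first vowel.
The other pattern: stems whose last vowel is 'a' or 'u' change the last vowel to 'e'.
So zemev → zeermev.

zeermev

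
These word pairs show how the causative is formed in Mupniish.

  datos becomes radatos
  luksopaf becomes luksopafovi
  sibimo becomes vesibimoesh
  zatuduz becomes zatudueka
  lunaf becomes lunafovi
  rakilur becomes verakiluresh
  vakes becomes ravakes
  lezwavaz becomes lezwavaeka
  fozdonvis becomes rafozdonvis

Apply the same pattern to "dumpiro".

luksopaf and lezwavaz both have last vowel 'a' yet inflect differently (luksopafovi, lezwavaeka), so the last vowel is not what conditions the rule; the final letter is.
"dumpiro" ends in -o. The one such stem in the data (sibimo → vesibimoesh) adds ve- … -esh around the stem, so the same rule applies.
So dumpiro → vedumpiroesh.

vedumpiroesh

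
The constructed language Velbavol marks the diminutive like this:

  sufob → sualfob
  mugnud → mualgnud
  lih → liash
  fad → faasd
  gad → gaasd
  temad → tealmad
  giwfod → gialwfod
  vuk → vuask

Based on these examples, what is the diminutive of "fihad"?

fialhad

fad and mugnud both end in -d yet inflect differently (faasd, mualgnud), so the final letter is not what conditions the rule; the number of vowels is.
"fihad" has 2 vowels. The stems with 2 vowels (mugnud → mualgnud, sufob → sualfob, giwfod → gialwfod) insert -al- after the first vowel.
So fihad → fialhad.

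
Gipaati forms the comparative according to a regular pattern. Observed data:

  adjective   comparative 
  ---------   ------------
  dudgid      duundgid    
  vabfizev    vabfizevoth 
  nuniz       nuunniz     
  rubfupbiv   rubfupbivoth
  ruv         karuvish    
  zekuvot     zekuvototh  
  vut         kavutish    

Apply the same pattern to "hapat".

haunpat

ruv and vabfizev both end in -v yet inflect differently (karuvish, vabfizevoth), so the final letter is not what conditions the rule; the number of vowels is.
"hapat" has 2 vowels. The stems with 2 vowels (dudgid → duundgid, nuniz → nuunniz) insert -un- after the first vowel.
So hapat → haunpat.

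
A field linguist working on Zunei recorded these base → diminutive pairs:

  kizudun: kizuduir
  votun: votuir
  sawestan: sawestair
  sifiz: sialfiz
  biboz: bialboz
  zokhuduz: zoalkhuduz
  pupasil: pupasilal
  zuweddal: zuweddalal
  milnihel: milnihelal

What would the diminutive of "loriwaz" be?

loalriwaz

kizudun and zokhuduz both have last vowel 'u' yet inflect differently (kizuduir, zoalkhuduz), so the last vowel is not what conditions the rule; the final letter is.
"loriwaz" ends in -z. The stems ending in -z (sifiz → sialfiz, biboz → bialboz, zokhuduz → zoalkhuduz) insert -al- after the first vowel.
So loriwaz → loalriwaz.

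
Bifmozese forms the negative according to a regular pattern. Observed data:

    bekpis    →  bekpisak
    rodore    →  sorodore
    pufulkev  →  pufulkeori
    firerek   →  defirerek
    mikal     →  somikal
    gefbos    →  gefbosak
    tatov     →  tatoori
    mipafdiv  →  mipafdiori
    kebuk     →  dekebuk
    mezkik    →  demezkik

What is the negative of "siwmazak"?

desiwmazak

rodore and pufulkev both have last vowel 'e' yet inflect differently (sorodore, pufulkeori), so the last vowel is not what conditions the rule; the final letter is.
"siwmazak" ends in -k. The stems ending in -k (firerek → defirerek, kebuk → dekebuk, mezkik → demezkik) add the prefix de-.
The other patterns: stems ending in -e or -l add the prefix so-; stems ending in -s add -ak; stems ending in -v drop the final letter and add -ori.
So siwmazak → desiwmazak.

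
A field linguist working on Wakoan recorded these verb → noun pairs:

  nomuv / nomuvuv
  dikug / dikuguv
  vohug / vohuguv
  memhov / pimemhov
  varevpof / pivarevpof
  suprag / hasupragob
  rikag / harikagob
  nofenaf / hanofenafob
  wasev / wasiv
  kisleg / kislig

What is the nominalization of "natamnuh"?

natamnuhuv

nomuv and memhov both end in -v yet inflect differently (nomuvuv, pimemhov), so the final letter is not what conditions the rule; the last vowel is.
"natamnuh" has last vowel 'u'. The stems whose last vowel is 'u' (nomuv → nomuvuv, dikug → dikuguv, vohug → vohuguv) add -uv.
The other patterns: stems whose last vowel is 'o' add the prefix pi-; stems whose last vowel is 'a' add ha- … -ob around the stem; stems whose last vowel is 'e' change the last vowel to 'i'.
So natamnuh → natamnuhuv.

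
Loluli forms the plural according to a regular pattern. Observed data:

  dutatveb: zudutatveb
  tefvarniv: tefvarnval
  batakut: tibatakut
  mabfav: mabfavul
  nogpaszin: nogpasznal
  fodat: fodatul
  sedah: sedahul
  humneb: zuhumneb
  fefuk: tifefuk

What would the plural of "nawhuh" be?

tinawhuh

batakut and fodat both end in -t yet inflect differently (tibatakut, fodatul), so the final letter is not what conditions the rule; the last vowel is.
"nawhuh" has last vowel 'u'. The stems whose last vowel is 'u' (fefuk → tifefuk, batakut → tibatakut) add the prefix ti-.
So nawhuh → tinawhuh.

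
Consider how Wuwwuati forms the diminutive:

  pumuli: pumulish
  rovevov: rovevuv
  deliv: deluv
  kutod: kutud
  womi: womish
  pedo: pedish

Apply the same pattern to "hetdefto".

"hetdefto" ends in a vowel. The stems ending in a vowel (womi → womish, pumuli → pumulish, pedo → pedish) drop the final letter and add -ish.
The other pattern: stems ending in a consonant change the last vowel to 'u'.
So hetdefto → hetdeftish.

hetdeftish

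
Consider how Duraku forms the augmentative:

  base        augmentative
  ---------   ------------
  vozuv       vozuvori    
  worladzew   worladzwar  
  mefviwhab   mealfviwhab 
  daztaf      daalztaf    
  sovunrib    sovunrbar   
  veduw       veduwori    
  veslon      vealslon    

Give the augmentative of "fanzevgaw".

"fanzevgaw" has last vowel 'a'. The stems whose last vowel is 'a' (mefviwhab → mealfviwhab, daztaf → daalztaf) insert -al- after the first vowel.
The other patterns: stems whose last vowel is 'u' add -ori; stems whose last vowel is 'e' or 'i' delete the last vowel and add -ar.
So fanzevgaw → faalnzevgaw.

faalnzevgaw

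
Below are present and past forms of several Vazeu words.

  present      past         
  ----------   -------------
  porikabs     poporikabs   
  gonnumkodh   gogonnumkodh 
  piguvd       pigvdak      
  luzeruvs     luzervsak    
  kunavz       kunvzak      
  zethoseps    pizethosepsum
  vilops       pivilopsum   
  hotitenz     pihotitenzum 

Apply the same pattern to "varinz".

porikabs and luzeruvs both end in -s yet inflect differently (poporikabs, luzervsak), so the final letter is not what conditions the rule; the second-to-last letter is.
"varinz" has second-to-last letter 'n'. The one such stem in the data (hotitenz → pihotitenzum) adds pi- … -um around the stem, so the same rule applies.
So varinz → pivarinzum.

pivarinzum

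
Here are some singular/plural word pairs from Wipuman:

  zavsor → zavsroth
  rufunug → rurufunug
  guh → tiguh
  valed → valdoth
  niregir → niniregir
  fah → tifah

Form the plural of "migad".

zavsor and niregir both end in -r yet inflect differently (zavsroth, niniregir), so the final letter is not what conditions the rule; the number of vowels is.
"migad" has 2 vowels. The stems with 2 vowels (valed → valdoth, zavsor → zavsroth) delete the last vowel and add -oth.
The other patterns: stems with 1 vowel add the prefix ti-; stems with 3 vowels repeat the first consonant+vowel as a prefix.
So migad → migdoth.

migdoth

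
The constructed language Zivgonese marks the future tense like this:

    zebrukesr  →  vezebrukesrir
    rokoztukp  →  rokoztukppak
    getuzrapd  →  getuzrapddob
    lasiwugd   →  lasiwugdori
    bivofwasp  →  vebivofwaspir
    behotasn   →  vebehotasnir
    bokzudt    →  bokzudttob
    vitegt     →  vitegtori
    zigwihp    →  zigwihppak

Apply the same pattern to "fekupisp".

"fekupisp" has second-to-last letter 's'. The stems whose second-to-last letter is 's' (zebrukesr → vezebrukesrir, bivofwasp → vebivofwaspir, behotasn → vebehotasnir) add ve- … -ir around the stem.
So fekupisp → vefekupispir.

vefekupispir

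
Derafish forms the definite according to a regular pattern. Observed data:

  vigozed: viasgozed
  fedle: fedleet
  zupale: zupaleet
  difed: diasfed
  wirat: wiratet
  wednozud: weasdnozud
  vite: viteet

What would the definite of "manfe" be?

manfeet

vigozed and vite both have last vowel 'e' yet inflect differently (viasgozed, viteet), so the last vowel is not what conditions the rule; the final letter is.
"manfe" ends in -e. The stems ending in -e (vite → viteet, zupale → zupaleet, fedle → fedleet) add -et.
The other pattern: stems ending in -d insert -as- after the first vowel.
So manfe → manfeet.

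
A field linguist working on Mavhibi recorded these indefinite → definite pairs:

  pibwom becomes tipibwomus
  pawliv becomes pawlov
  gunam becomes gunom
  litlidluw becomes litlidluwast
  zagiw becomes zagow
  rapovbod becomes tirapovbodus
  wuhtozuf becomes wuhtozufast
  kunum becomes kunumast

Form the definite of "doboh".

kunum and pibwom both end in -m yet inflect differently (kunumast, tipibwomus), so the final letter is not what conditions the rule; the last vowel is.
"doboh" has last vowel 'o'. The stems whose last vowel is 'o' (rapovbod → tirapovbodus, pibwom → tipibwomus) add ti- … -us around the stem.
The other patterns: stems whose last vowel is 'u' add -ast; stems whose last vowel is 'a' or 'i' change the last vowel to 'o'.
So doboh → tidobohus.

tidobohus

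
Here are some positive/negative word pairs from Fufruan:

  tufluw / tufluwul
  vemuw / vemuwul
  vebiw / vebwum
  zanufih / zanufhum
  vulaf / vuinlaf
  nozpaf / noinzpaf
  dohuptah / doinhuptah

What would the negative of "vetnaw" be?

veintnaw

"vetnaw" has last vowel 'a'. The stems whose last vowel is 'a' (vulaf → vuinlaf, nozpaf → noinzpaf, dohuptah → doinhuptah) insert -in- after the first vowel.
The other patterns: stems whose last vowel is 'u' add -ul; stems whose last vowel is 'i' delete the last vowel and add -um.
So vetnaw → veintnaw.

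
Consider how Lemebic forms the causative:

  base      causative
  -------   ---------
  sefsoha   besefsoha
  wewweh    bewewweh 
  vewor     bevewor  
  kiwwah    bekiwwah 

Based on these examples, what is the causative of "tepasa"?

betepasa

Every pair shown (sefsoha → besefsoha, wewweh → bewewweh, vewor → bevewor, …) follows the same rule: add the prefix be-.
So tepasa → betepasa.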